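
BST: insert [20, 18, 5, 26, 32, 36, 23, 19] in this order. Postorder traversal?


Root = 20; build tree by BST insertion.
Postorder traversal: [5, 19, 18, 23, 36, 32, 26, 20]


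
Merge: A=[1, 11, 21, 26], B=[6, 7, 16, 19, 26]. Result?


Compare heads, take smaller each step.
Merged: [1, 6, 7, 11, 16, 19, 21, 26, 26]


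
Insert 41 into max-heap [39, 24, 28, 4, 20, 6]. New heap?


Append 41: [39, 24, 28, 4, 20, 6, 41]
Bubble up: swap idx 6(41) with idx 2(28); swap idx 2(41) with idx 0(39)
Result: [41, 24, 39, 4, 20, 6, 28]


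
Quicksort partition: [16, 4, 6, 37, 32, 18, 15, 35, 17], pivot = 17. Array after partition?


Elements <= 17 go left of pivot.
Result: [16, 4, 6, 15, 17, 18, 37, 35, 32], pivot at index 4


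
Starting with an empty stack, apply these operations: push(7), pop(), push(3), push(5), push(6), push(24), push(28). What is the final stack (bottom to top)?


push(7) -> [7]
pop() returns 7 -> []
push(3) -> [3]
push(5) -> [3, 5]
push(6) -> [3, 5, 6]
push(24) -> [3, 5, 6, 24]
push(28) -> [3, 5, 6, 24, 28]
Final stack (bottom to top): [3, 5, 6, 24, 28]


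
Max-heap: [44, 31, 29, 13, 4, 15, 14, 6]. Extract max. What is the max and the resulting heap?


Max = 44
Replace root with last, heapify down
Resulting heap: [31, 13, 29, 6, 4, 15, 14]


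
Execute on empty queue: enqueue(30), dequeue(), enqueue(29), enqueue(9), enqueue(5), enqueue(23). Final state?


enqueue(30) -> [30]
dequeue() returns 30 -> []
enqueue(29) -> [29]
enqueue(9) -> [29, 9]
enqueue(5) -> [29, 9, 5]
enqueue(23) -> [29, 9, 5, 23]
Final queue (front to back): [29, 9, 5, 23]


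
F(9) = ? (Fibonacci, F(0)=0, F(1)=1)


F(n)=F(n-1)+F(n-2)
...F(7)=13, F(8)=21, F(9)=34


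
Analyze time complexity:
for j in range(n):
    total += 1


Per nesting level: O(n) = O(n)
Complexity: O(n)


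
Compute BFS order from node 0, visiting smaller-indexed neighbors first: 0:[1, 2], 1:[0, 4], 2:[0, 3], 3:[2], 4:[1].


BFS queue: start with [0]
Visit order: [0, 1, 2, 4, 3]


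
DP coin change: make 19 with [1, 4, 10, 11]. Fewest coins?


dp[0]=0; dp[i]=1+min(dp[i-c] for c in coins)
...dp[14]=2, dp[15]=2, dp[16]=3, dp[17]=4, dp[18]=3, dp[19]=3
Minimum coins for 19 = 3


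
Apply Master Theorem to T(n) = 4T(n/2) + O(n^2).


a=4, b=2, c=2. log_2(4)=2 = c=2. Case 2: O(n^c log n) = O(n^2 log n)
Complexity: O(n^2 log n)


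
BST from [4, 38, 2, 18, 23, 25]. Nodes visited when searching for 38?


BST root = 4
Search for 38: compare at each node
Path: [4, 38]


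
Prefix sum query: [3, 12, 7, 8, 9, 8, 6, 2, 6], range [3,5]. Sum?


Prefix sums: [0, 3, 15, 22, 30, 39, 47, 53, 55, 61]
Sum[3..5] = prefix[6] - prefix[3] = 47 - 22 = 25


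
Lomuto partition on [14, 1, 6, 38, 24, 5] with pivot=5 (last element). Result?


Elements <= 5 go left of pivot.
Result: [1, 5, 6, 38, 24, 14], pivot at index 1


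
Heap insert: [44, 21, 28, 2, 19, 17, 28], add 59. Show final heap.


Append 59: [44, 21, 28, 2, 19, 17, 28, 59]
Bubble up: swap idx 7(59) with idx 3(2); swap idx 3(59) with idx 1(21); swap idx 1(59) with idx 0(44)
Result: [59, 44, 28, 21, 19, 17, 28, 2]


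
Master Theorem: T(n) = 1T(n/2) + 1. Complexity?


a=1, b=2, c=0. log_2(1)=0 = c=0. Case 2: O(n^c log n) = O(log n)
Complexity: O(log n)


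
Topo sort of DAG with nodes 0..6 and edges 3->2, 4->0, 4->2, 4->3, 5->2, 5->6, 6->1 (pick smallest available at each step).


Kahn's algorithm, process smallest node first
Order: [4, 0, 3, 5, 2, 6, 1]


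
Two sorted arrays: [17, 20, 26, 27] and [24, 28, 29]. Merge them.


Compare heads, take smaller each step.
Merged: [17, 20, 24, 26, 27, 28, 29]


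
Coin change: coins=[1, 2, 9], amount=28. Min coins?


dp[0]=0; dp[i]=1+min(dp[i-c] for c in coins)
...dp[23]=5, dp[24]=5, dp[25]=6, dp[26]=6, dp[27]=3, dp[28]=4
Minimum coins for 28 = 4


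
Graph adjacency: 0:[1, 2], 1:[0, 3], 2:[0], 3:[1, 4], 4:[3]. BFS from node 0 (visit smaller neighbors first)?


BFS queue: start with [0]
Visit order: [0, 1, 2, 3, 4]


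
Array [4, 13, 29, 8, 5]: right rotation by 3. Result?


Right rotate by 3: [29, 8, 5, 4, 13]


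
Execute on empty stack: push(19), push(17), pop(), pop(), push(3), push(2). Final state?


push(19) -> [19]
push(17) -> [19, 17]
pop() returns 17 -> [19]
pop() returns 19 -> []
push(3) -> [3]
push(2) -> [3, 2]
Final stack (bottom to top): [3, 2]


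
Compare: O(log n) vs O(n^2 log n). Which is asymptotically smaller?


logarithmic grows slower than n^2 log n
O(log n) is asymptotically smaller; O(n^2 log n) grows faster


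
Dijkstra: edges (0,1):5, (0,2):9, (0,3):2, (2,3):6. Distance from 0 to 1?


Dijkstra from 0:
Distances: {0: 0, 1: 5, 2: 8, 3: 2}
Shortest distance to 1 = 5, path = [0, 1]


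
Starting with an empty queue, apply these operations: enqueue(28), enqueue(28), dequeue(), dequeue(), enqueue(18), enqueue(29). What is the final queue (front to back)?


enqueue(28) -> [28]
enqueue(28) -> [28, 28]
dequeue() returns 28 -> [28]
dequeue() returns 28 -> []
enqueue(18) -> [18]
enqueue(29) -> [18, 29]
Final queue (front to back): [18, 29]


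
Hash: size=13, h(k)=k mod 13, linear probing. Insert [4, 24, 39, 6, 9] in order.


Insertions: 4->slot 4; 24->slot 11; 39->slot 0; 6->slot 6; 9->slot 9
Table: [39, None, None, None, 4, None, 6, None, None, 9, None, 24, None]


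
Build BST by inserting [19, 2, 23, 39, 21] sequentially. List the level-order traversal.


Root = 19; build tree by BST insertion.
Level-Order traversal: [19, 2, 23, 21, 39]


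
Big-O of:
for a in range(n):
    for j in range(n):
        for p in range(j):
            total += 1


Per nesting level: O(n) * O(n) * O(n) [triangular over j] = O(n^3)
Complexity: O(n^3)


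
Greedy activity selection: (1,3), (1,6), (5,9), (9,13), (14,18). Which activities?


Greedy: pick earliest-ending, then skip overlaps.
Selected (4 activities): [(1, 3), (5, 9), (9, 13), (14, 18)]


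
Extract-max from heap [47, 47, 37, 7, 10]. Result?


Max = 47
Replace root with last, heapify down
Resulting heap: [47, 10, 37, 7]


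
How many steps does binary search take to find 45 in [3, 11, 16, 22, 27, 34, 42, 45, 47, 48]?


Search for 45:
[0,9] mid=4 arr[4]=27
[5,9] mid=7 arr[7]=45
Total: 2 comparisons


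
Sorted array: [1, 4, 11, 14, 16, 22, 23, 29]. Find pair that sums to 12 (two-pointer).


Two pointers: lo=0, hi=7
Found pair: (1, 11) summing to 12


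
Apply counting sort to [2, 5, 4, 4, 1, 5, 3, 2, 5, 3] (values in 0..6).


Count array: [0, 1, 2, 2, 2, 3, 0]
Reconstruct: [1, 2, 2, 3, 3, 4, 4, 5, 5, 5]


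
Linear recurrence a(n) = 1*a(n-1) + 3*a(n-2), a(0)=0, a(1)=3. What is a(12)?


Build bottom-up:
...a(10)=3477, a(11)=8049, a(12)=1*8049+3*3477=18480


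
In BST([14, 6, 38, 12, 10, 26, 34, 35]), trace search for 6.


BST root = 14
Search for 6: compare at each node
Path: [14, 6]


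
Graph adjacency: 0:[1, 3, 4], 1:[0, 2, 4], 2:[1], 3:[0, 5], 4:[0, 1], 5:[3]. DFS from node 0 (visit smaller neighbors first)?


DFS stack-based: start with [0]
Visit order: [0, 1, 2, 4, 3, 5]


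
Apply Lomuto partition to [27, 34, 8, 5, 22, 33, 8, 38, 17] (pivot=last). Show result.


Elements <= 17 go left of pivot.
Result: [8, 5, 8, 17, 22, 33, 27, 38, 34], pivot at index 3


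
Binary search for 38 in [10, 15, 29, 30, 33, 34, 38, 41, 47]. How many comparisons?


Search for 38:
[0,8] mid=4 arr[4]=33
[5,8] mid=6 arr[6]=38
Total: 2 comparisons


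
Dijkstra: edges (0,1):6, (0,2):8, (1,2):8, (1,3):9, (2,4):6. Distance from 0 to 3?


Dijkstra from 0:
Distances: {0: 0, 1: 6, 2: 8, 3: 15, 4: 14}
Shortest distance to 3 = 15, path = [0, 1, 3]


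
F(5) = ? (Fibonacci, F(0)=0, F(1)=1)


F(n)=F(n-1)+F(n-2)
...F(3)=2, F(4)=3, F(5)=5


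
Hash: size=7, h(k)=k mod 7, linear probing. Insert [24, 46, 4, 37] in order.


Insertions: 24->slot 3; 46->slot 4; 4->slot 5; 37->slot 2
Table: [None, None, 37, 24, 46, 4, None]


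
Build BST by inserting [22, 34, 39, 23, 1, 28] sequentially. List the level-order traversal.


Root = 22; build tree by BST insertion.
Level-Order traversal: [22, 1, 34, 23, 39, 28]


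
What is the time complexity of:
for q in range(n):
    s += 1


Per nesting level: O(n) = O(n)
Complexity: O(n)


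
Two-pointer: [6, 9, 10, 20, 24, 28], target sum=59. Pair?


Two pointers: lo=0, hi=5
No pair sums to 59


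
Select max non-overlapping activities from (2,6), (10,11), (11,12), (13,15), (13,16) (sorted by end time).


Greedy: pick earliest-ending, then skip overlaps.
Selected (4 activities): [(2, 6), (10, 11), (11, 12), (13, 15)]


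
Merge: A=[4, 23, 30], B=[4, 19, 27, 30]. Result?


Compare heads, take smaller each step.
Merged: [4, 4, 19, 23, 27, 30, 30]


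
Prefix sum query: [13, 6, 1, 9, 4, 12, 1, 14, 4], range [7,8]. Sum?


Prefix sums: [0, 13, 19, 20, 29, 33, 45, 46, 60, 64]
Sum[7..8] = prefix[9] - prefix[7] = 64 - 46 = 18


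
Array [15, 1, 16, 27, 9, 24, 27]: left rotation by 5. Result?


Left rotate by 5: [24, 27, 15, 1, 16, 27, 9]


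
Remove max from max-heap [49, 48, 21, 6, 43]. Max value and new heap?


Max = 49
Replace root with last, heapify down
Resulting heap: [48, 43, 21, 6]


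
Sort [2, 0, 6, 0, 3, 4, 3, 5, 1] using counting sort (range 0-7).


Count array: [2, 1, 1, 2, 1, 1, 1, 0]
Reconstruct: [0, 0, 1, 2, 3, 3, 4, 5, 6]


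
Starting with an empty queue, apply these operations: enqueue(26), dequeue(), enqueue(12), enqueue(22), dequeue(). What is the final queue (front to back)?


enqueue(26) -> [26]
dequeue() returns 26 -> []
enqueue(12) -> [12]
enqueue(22) -> [12, 22]
dequeue() returns 12 -> [22]
Final queue (front to back): [22]


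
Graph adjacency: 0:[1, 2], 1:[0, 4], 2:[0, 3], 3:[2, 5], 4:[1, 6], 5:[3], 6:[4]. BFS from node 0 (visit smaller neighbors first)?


BFS queue: start with [0]
Visit order: [0, 1, 2, 4, 3, 6, 5]


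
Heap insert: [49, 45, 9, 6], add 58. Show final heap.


Append 58: [49, 45, 9, 6, 58]
Bubble up: swap idx 4(58) with idx 1(45); swap idx 1(58) with idx 0(49)
Result: [58, 49, 9, 6, 45]


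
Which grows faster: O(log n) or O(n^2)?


logarithmic grows slower than quadratic
O(log n) is asymptotically smaller; O(n^2) grows faster


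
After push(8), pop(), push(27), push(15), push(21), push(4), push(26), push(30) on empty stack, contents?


push(8) -> [8]
pop() returns 8 -> []
push(27) -> [27]
push(15) -> [27, 15]
push(21) -> [27, 15, 21]
push(4) -> [27, 15, 21, 4]
push(26) -> [27, 15, 21, 4, 26]
push(30) -> [27, 15, 21, 4, 26, 30]
Final stack (bottom to top): [27, 15, 21, 4, 26, 30]


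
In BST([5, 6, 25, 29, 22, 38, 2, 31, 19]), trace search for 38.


BST root = 5
Search for 38: compare at each node
Path: [5, 6, 25, 29, 38]


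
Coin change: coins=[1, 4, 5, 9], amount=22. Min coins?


dp[0]=0; dp[i]=1+min(dp[i-c] for c in coins)
...dp[17]=3, dp[18]=2, dp[19]=3, dp[20]=4, dp[21]=4, dp[22]=3
Minimum coins for 22 = 3


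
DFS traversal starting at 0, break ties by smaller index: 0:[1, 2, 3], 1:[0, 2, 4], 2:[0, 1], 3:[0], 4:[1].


DFS stack-based: start with [0]
Visit order: [0, 1, 2, 4, 3]


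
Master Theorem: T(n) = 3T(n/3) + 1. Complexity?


a=3, b=3, c=0. log_3(3)=1 > c=0. Case 1: O(n^log_b(a)) = O(n)
Complexity: O(n)


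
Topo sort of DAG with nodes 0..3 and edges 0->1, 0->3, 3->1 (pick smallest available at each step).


Kahn's algorithm, process smallest node first
Order: [0, 2, 3, 1]


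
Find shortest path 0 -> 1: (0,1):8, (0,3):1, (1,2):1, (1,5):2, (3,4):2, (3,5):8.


Dijkstra from 0:
Distances: {0: 0, 1: 8, 2: 9, 3: 1, 4: 3, 5: 9}
Shortest distance to 1 = 8, path = [0, 1]


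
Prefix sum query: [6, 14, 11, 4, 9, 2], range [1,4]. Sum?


Prefix sums: [0, 6, 20, 31, 35, 44, 46]
Sum[1..4] = prefix[5] - prefix[1] = 44 - 6 = 38


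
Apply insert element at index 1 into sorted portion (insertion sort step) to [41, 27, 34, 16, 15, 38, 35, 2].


After one pass: [27, 41, 34, 16, 15, 38, 35, 2]


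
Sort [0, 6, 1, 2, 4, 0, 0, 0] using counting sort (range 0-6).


Count array: [4, 1, 1, 0, 1, 0, 1]
Reconstruct: [0, 0, 0, 0, 1, 2, 4, 6]


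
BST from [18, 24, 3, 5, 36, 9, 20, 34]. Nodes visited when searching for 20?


BST root = 18
Search for 20: compare at each node
Path: [18, 24, 20]


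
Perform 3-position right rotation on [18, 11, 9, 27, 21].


Right rotate by 3: [9, 27, 21, 18, 11]


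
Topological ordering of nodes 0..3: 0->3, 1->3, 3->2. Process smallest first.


Kahn's algorithm, process smallest node first
Order: [0, 1, 3, 2]


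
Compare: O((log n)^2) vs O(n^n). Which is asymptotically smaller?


polylogarithmic grows slower than n^n
O((log n)^2) is asymptotically smaller; O(n^n) grows faster


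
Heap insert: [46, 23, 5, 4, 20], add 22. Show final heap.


Append 22: [46, 23, 5, 4, 20, 22]
Bubble up: swap idx 5(22) with idx 2(5)
Result: [46, 23, 22, 4, 20, 5]


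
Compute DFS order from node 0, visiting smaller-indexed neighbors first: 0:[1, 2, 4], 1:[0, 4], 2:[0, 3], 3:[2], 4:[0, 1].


DFS stack-based: start with [0]
Visit order: [0, 1, 4, 2, 3]


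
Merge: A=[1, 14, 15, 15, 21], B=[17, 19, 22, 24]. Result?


Compare heads, take smaller each step.
Merged: [1, 14, 15, 15, 17, 19, 21, 22, 24]


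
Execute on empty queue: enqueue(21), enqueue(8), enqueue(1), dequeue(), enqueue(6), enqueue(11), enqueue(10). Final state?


enqueue(21) -> [21]
enqueue(8) -> [21, 8]
enqueue(1) -> [21, 8, 1]
dequeue() returns 21 -> [8, 1]
enqueue(6) -> [8, 1, 6]
enqueue(11) -> [8, 1, 6, 11]
enqueue(10) -> [8, 1, 6, 11, 10]
Final queue (front to back): [8, 1, 6, 11, 10]


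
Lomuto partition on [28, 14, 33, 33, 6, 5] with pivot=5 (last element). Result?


Elements <= 5 go left of pivot.
Result: [5, 14, 33, 33, 6, 28], pivot at index 0


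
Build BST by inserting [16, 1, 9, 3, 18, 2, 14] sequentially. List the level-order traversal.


Root = 16; build tree by BST insertion.
Level-Order traversal: [16, 1, 18, 9, 3, 14, 2]


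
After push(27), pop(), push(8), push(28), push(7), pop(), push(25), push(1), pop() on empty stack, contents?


push(27) -> [27]
pop() returns 27 -> []
push(8) -> [8]
push(28) -> [8, 28]
push(7) -> [8, 28, 7]
pop() returns 7 -> [8, 28]
push(25) -> [8, 28, 25]
push(1) -> [8, 28, 25, 1]
pop() returns 1 -> [8, 28, 25]
Final stack (bottom to top): [8, 28, 25]


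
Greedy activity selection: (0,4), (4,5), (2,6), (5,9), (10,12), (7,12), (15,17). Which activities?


Greedy: pick earliest-ending, then skip overlaps.
Selected (5 activities): [(0, 4), (4, 5), (5, 9), (10, 12), (15, 17)]


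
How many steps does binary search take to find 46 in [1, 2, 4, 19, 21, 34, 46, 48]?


Search for 46:
[0,7] mid=3 arr[3]=19
[4,7] mid=5 arr[5]=34
[6,7] mid=6 arr[6]=46
Total: 3 comparisons


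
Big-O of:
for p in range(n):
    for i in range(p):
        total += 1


Per nesting level: O(n) * O(n) [triangular over p] = O(n^2)
Complexity: O(n^2)


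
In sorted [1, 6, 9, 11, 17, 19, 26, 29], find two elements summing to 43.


Two pointers: lo=0, hi=7
Found pair: (17, 26) summing to 43


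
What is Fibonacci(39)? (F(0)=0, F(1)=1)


F(n)=F(n-1)+F(n-2)
...F(37)=24157817, F(38)=39088169, F(39)=63245986


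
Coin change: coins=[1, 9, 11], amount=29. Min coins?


dp[0]=0; dp[i]=1+min(dp[i-c] for c in coins)
...dp[24]=4, dp[25]=5, dp[26]=6, dp[27]=3, dp[28]=4, dp[29]=3
Minimum coins for 29 = 3


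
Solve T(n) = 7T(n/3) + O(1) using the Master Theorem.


a=7, b=3, c=0. log_3(7)=1.771 > c=0. Case 1: O(n^log_b(a)) = O(n^1.771)
Complexity: O(n^1.771)


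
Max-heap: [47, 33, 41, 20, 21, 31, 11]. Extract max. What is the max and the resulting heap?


Max = 47
Replace root with last, heapify down
Resulting heap: [41, 33, 31, 20, 21, 11]


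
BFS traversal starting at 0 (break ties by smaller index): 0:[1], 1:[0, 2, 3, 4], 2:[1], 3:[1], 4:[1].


BFS queue: start with [0]
Visit order: [0, 1, 2, 3, 4]


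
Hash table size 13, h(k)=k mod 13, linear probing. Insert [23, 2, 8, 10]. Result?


Insertions: 23->slot 10; 2->slot 2; 8->slot 8; 10->slot 11
Table: [None, None, 2, None, None, None, None, None, 8, None, 23, 10, None]


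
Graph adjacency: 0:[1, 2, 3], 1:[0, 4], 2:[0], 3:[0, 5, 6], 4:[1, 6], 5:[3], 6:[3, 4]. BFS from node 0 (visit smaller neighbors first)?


BFS queue: start with [0]
Visit order: [0, 1, 2, 3, 4, 5, 6]


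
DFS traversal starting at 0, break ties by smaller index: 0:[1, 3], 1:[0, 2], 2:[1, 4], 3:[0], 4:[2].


DFS stack-based: start with [0]
Visit order: [0, 1, 2, 4, 3]


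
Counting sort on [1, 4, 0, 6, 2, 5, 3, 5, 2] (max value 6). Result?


Count array: [1, 1, 2, 1, 1, 2, 1]
Reconstruct: [0, 1, 2, 2, 3, 4, 5, 5, 6]


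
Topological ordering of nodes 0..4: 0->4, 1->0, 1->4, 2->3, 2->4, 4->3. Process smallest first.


Kahn's algorithm, process smallest node first
Order: [1, 0, 2, 4, 3]


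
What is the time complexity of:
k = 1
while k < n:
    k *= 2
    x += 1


Per nesting level: O(log n) = O(log n)
Complexity: O(log n)


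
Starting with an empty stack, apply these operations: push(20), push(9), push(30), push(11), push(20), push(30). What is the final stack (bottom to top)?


push(20) -> [20]
push(9) -> [20, 9]
push(30) -> [20, 9, 30]
push(11) -> [20, 9, 30, 11]
push(20) -> [20, 9, 30, 11, 20]
push(30) -> [20, 9, 30, 11, 20, 30]
Final stack (bottom to top): [20, 9, 30, 11, 20, 30]


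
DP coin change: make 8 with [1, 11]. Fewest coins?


dp[0]=0; dp[i]=1+min(dp[i-c] for c in coins)
...dp[3]=3, dp[4]=4, dp[5]=5, dp[6]=6, dp[7]=7, dp[8]=8
Minimum coins for 8 = 8


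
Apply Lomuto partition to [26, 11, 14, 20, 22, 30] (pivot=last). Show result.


Elements <= 30 go left of pivot.
Result: [26, 11, 14, 20, 22, 30], pivot at index 5


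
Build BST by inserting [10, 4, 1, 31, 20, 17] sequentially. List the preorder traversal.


Root = 10; build tree by BST insertion.
Preorder traversal: [10, 4, 1, 31, 20, 17]


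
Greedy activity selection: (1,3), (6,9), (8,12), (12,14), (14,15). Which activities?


Greedy: pick earliest-ending, then skip overlaps.
Selected (4 activities): [(1, 3), (6, 9), (12, 14), (14, 15)]


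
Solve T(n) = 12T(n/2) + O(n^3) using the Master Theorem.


a=12, b=2, c=3. log_2(12)=3.585 > c=3. Case 1: O(n^log_b(a)) = O(n^3.585)
Complexity: O(n^3.585)


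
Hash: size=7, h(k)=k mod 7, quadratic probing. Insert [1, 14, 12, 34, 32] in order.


Insertions: 1->slot 1; 14->slot 0; 12->slot 5; 34->slot 6; 32->slot 4
Table: [14, 1, None, None, 32, 12, 34]


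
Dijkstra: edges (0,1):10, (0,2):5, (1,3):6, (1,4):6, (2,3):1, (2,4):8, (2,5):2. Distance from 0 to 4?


Dijkstra from 0:
Distances: {0: 0, 1: 10, 2: 5, 3: 6, 4: 13, 5: 7}
Shortest distance to 4 = 13, path = [0, 2, 4]


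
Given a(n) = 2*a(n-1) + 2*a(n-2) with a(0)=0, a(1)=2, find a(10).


Build bottom-up:
...a(8)=1792, a(9)=4896, a(10)=2*4896+2*1792=13376


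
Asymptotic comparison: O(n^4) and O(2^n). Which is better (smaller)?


quartic grows slower than exponential
O(n^4) is asymptotically smaller; O(2^n) grows faster


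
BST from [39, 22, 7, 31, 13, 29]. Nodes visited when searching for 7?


BST root = 39
Search for 7: compare at each node
Path: [39, 22, 7]


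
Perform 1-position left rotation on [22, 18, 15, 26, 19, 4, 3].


Left rotate by 1: [18, 15, 26, 19, 4, 3, 22]


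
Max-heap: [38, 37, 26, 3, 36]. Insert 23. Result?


Append 23: [38, 37, 26, 3, 36, 23]
Bubble up: no swaps needed
Result: [38, 37, 26, 3, 36, 23]


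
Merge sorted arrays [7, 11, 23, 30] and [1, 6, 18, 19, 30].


Compare heads, take smaller each step.
Merged: [1, 6, 7, 11, 18, 19, 23, 30, 30]


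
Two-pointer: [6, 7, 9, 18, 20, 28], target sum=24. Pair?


Two pointers: lo=0, hi=5
Found pair: (6, 18) summing to 24


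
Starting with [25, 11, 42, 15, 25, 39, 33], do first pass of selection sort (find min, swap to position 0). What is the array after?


After one pass: [11, 25, 42, 15, 25, 39, 33]


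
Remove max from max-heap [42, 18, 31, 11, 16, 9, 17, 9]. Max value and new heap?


Max = 42
Replace root with last, heapify down
Resulting heap: [31, 18, 17, 11, 16, 9, 9]


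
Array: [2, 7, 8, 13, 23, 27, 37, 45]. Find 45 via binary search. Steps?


Search for 45:
[0,7] mid=3 arr[3]=13
[4,7] mid=5 arr[5]=27
[6,7] mid=6 arr[6]=37
[7,7] mid=7 arr[7]=45
Total: 4 comparisons


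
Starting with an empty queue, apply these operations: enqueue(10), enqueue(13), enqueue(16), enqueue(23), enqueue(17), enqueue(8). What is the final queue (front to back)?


enqueue(10) -> [10]
enqueue(13) -> [10, 13]
enqueue(16) -> [10, 13, 16]
enqueue(23) -> [10, 13, 16, 23]
enqueue(17) -> [10, 13, 16, 23, 17]
enqueue(8) -> [10, 13, 16, 23, 17, 8]
Final queue (front to back): [10, 13, 16, 23, 17, 8]


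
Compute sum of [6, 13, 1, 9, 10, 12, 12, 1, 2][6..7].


Prefix sums: [0, 6, 19, 20, 29, 39, 51, 63, 64, 66]
Sum[6..7] = prefix[8] - prefix[6] = 64 - 51 = 13


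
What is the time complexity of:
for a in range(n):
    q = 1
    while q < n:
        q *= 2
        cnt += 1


Per nesting level: O(n) * O(log n) = O(n log n)
Complexity: O(n log n)


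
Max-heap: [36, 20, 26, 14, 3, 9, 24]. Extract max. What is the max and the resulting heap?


Max = 36
Replace root with last, heapify down
Resulting heap: [26, 20, 24, 14, 3, 9]


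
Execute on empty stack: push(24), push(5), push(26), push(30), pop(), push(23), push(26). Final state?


push(24) -> [24]
push(5) -> [24, 5]
push(26) -> [24, 5, 26]
push(30) -> [24, 5, 26, 30]
pop() returns 30 -> [24, 5, 26]
push(23) -> [24, 5, 26, 23]
push(26) -> [24, 5, 26, 23, 26]
Final stack (bottom to top): [24, 5, 26, 23, 26]


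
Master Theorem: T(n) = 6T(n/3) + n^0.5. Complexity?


a=6, b=3, c=0.5. log_3(6)=1.631 > c=0.5. Case 1: O(n^log_b(a)) = O(n^1.631)
Complexity: O(n^1.631)


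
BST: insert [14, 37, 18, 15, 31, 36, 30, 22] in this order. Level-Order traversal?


Root = 14; build tree by BST insertion.
Level-Order traversal: [14, 37, 18, 15, 31, 30, 36, 22]


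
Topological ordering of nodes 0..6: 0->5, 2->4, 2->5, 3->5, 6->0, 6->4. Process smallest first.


Kahn's algorithm, process smallest node first
Order: [1, 2, 3, 6, 0, 4, 5]


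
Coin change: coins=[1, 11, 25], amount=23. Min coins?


dp[0]=0; dp[i]=1+min(dp[i-c] for c in coins)
...dp[18]=8, dp[19]=9, dp[20]=10, dp[21]=11, dp[22]=2, dp[23]=3
Minimum coins for 23 = 3


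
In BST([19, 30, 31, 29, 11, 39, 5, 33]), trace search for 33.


BST root = 19
Search for 33: compare at each node
Path: [19, 30, 31, 39, 33]


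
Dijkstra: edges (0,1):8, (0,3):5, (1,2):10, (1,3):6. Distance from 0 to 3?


Dijkstra from 0:
Distances: {0: 0, 1: 8, 2: 18, 3: 5}
Shortest distance to 3 = 5, path = [0, 3]


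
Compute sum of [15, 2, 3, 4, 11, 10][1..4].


Prefix sums: [0, 15, 17, 20, 24, 35, 45]
Sum[1..4] = prefix[5] - prefix[1] = 35 - 15 = 20


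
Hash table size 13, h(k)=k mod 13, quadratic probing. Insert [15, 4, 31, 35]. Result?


Insertions: 15->slot 2; 4->slot 4; 31->slot 5; 35->slot 9
Table: [None, None, 15, None, 4, 31, None, None, None, 35, None, None, None]


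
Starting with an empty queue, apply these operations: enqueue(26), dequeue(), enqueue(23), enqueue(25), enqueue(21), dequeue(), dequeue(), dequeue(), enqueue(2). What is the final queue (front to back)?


enqueue(26) -> [26]
dequeue() returns 26 -> []
enqueue(23) -> [23]
enqueue(25) -> [23, 25]
enqueue(21) -> [23, 25, 21]
dequeue() returns 23 -> [25, 21]
dequeue() returns 25 -> [21]
dequeue() returns 21 -> []
enqueue(2) -> [2]
Final queue (front to back): [2]


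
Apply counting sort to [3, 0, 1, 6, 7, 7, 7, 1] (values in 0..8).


Count array: [1, 2, 0, 1, 0, 0, 1, 3, 0]
Reconstruct: [0, 1, 1, 3, 6, 7, 7, 7]


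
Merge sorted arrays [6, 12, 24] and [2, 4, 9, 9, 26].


Compare heads, take smaller each step.
Merged: [2, 4, 6, 9, 9, 12, 24, 26]


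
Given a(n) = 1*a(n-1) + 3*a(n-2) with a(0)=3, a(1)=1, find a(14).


Build bottom-up:
...a(12)=30307, a(13)=69649, a(14)=1*69649+3*30307=160570


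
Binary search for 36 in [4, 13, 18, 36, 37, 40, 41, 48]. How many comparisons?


Search for 36:
[0,7] mid=3 arr[3]=36
Total: 1 comparisons


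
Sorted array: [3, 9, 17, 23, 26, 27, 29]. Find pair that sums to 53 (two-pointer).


Two pointers: lo=0, hi=6
Found pair: (26, 27) summing to 53


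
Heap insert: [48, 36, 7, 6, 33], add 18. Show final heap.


Append 18: [48, 36, 7, 6, 33, 18]
Bubble up: swap idx 5(18) with idx 2(7)
Result: [48, 36, 18, 6, 33, 7]


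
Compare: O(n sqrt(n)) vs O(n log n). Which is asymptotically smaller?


linearithmic grows slower than n^1.5
O(n log n) is asymptotically smaller; O(n sqrt(n)) grows faster


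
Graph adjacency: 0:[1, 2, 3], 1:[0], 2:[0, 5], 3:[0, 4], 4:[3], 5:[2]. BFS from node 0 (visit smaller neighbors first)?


BFS queue: start with [0]
Visit order: [0, 1, 2, 3, 5, 4]


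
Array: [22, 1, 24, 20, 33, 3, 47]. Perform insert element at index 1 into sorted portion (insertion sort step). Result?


After one pass: [1, 22, 24, 20, 33, 3, 47]


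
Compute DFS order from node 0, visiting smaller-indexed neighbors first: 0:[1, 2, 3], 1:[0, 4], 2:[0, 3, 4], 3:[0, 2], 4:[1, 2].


DFS stack-based: start with [0]
Visit order: [0, 1, 4, 2, 3]


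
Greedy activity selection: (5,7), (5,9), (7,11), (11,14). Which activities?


Greedy: pick earliest-ending, then skip overlaps.
Selected (3 activities): [(5, 7), (7, 11), (11, 14)]


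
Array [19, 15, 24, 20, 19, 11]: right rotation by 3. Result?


Right rotate by 3: [20, 19, 11, 19, 15, 24]


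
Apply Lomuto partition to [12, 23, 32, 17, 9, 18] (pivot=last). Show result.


Elements <= 18 go left of pivot.
Result: [12, 17, 9, 18, 32, 23], pivot at index 3


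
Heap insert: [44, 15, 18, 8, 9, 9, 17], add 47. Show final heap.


Append 47: [44, 15, 18, 8, 9, 9, 17, 47]
Bubble up: swap idx 7(47) with idx 3(8); swap idx 3(47) with idx 1(15); swap idx 1(47) with idx 0(44)
Result: [47, 44, 18, 15, 9, 9, 17, 8]


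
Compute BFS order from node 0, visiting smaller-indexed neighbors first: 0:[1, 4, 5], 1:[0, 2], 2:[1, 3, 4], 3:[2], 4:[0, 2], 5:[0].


BFS queue: start with [0]
Visit order: [0, 1, 4, 5, 2, 3]


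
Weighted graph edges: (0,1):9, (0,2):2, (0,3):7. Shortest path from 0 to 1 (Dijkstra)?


Dijkstra from 0:
Distances: {0: 0, 1: 9, 2: 2, 3: 7}
Shortest distance to 1 = 9, path = [0, 1]


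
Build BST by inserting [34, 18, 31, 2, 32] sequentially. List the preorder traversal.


Root = 34; build tree by BST insertion.
Preorder traversal: [34, 18, 2, 31, 32]


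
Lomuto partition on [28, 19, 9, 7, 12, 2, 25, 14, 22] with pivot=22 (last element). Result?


Elements <= 22 go left of pivot.
Result: [19, 9, 7, 12, 2, 14, 22, 28, 25], pivot at index 6


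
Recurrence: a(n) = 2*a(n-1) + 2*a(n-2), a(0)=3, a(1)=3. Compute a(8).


Build bottom-up:
...a(6)=624, a(7)=1704, a(8)=2*1704+2*624=4656


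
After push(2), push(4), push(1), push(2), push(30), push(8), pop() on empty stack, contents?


push(2) -> [2]
push(4) -> [2, 4]
push(1) -> [2, 4, 1]
push(2) -> [2, 4, 1, 2]
push(30) -> [2, 4, 1, 2, 30]
push(8) -> [2, 4, 1, 2, 30, 8]
pop() returns 8 -> [2, 4, 1, 2, 30]
Final stack (bottom to top): [2, 4, 1, 2, 30]


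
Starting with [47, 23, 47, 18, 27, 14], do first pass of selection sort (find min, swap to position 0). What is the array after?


After one pass: [14, 23, 47, 18, 27, 47]


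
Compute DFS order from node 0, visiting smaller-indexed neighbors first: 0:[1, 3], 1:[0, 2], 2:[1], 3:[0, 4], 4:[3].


DFS stack-based: start with [0]
Visit order: [0, 1, 2, 3, 4]


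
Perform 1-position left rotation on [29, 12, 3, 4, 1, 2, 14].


Left rotate by 1: [12, 3, 4, 1, 2, 14, 29]


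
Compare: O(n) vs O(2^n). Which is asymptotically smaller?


linear grows slower than exponential
O(n) is asymptotically smaller; O(2^n) grows faster


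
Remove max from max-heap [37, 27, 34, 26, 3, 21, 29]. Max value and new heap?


Max = 37
Replace root with last, heapify down
Resulting heap: [34, 27, 29, 26, 3, 21]


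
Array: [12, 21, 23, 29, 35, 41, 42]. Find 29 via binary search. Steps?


Search for 29:
[0,6] mid=3 arr[3]=29
Total: 1 comparisons


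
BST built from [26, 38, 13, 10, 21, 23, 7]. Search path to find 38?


BST root = 26
Search for 38: compare at each node
Path: [26, 38]


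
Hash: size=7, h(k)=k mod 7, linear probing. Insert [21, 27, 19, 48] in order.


Insertions: 21->slot 0; 27->slot 6; 19->slot 5; 48->slot 1
Table: [21, 48, None, None, None, 19, 27]


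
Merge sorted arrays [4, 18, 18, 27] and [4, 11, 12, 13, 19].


Compare heads, take smaller each step.
Merged: [4, 4, 11, 12, 13, 18, 18, 19, 27]


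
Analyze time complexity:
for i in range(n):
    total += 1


Per nesting level: O(n) = O(n)
Complexity: O(n)


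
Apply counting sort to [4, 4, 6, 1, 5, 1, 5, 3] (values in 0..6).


Count array: [0, 2, 0, 1, 2, 2, 1]
Reconstruct: [1, 1, 3, 4, 4, 5, 5, 6]


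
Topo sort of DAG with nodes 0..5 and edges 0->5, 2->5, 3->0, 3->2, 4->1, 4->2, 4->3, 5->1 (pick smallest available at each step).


Kahn's algorithm, process smallest node first
Order: [4, 3, 0, 2, 5, 1]


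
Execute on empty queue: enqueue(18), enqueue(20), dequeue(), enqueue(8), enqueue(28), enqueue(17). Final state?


enqueue(18) -> [18]
enqueue(20) -> [18, 20]
dequeue() returns 18 -> [20]
enqueue(8) -> [20, 8]
enqueue(28) -> [20, 8, 28]
enqueue(17) -> [20, 8, 28, 17]
Final queue (front to back): [20, 8, 28, 17]


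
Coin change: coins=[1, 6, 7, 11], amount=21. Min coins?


dp[0]=0; dp[i]=1+min(dp[i-c] for c in coins)
...dp[16]=4, dp[17]=2, dp[18]=2, dp[19]=3, dp[20]=3, dp[21]=3
Minimum coins for 21 = 3


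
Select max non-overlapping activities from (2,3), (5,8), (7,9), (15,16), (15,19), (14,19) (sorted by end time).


Greedy: pick earliest-ending, then skip overlaps.
Selected (3 activities): [(2, 3), (5, 8), (15, 16)]


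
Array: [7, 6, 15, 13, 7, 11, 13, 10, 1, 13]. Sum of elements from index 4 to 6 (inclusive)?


Prefix sums: [0, 7, 13, 28, 41, 48, 59, 72, 82, 83, 96]
Sum[4..6] = prefix[7] - prefix[4] = 72 - 41 = 31


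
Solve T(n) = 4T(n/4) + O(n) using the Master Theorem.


a=4, b=4, c=1. log_4(4)=1 = c=1. Case 2: O(n^c log n) = O(n log n)
Complexity: O(n log n)


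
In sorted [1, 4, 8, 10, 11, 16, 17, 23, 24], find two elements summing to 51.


Two pointers: lo=0, hi=8
No pair sums to 51


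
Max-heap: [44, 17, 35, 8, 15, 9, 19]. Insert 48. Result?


Append 48: [44, 17, 35, 8, 15, 9, 19, 48]
Bubble up: swap idx 7(48) with idx 3(8); swap idx 3(48) with idx 1(17); swap idx 1(48) with idx 0(44)
Result: [48, 44, 35, 17, 15, 9, 19, 8]


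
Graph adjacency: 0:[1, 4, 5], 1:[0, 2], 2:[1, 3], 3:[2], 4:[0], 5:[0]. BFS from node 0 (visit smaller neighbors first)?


BFS queue: start with [0]
Visit order: [0, 1, 4, 5, 2, 3]


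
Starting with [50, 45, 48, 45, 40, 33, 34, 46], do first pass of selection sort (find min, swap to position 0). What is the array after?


After one pass: [33, 45, 48, 45, 40, 50, 34, 46]


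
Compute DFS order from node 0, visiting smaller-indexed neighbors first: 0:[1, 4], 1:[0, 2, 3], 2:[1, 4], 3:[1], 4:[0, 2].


DFS stack-based: start with [0]
Visit order: [0, 1, 2, 4, 3]


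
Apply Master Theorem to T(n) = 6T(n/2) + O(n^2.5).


a=6, b=2, c=2.5. log_2(6)=2.585 > c=2.5. Case 1: O(n^log_b(a)) = O(n^2.585)
Complexity: O(n^2.585)


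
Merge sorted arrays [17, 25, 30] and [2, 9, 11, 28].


Compare heads, take smaller each step.
Merged: [2, 9, 11, 17, 25, 28, 30]


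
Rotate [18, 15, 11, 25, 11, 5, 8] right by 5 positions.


Right rotate by 5: [11, 25, 11, 5, 8, 18, 15]


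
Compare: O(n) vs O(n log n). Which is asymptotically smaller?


linear grows slower than linearithmic
O(n) is asymptotically smaller; O(n log n) grows faster


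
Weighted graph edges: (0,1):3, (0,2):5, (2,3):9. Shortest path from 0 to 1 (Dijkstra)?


Dijkstra from 0:
Distances: {0: 0, 1: 3, 2: 5, 3: 14}
Shortest distance to 1 = 3, path = [0, 1]


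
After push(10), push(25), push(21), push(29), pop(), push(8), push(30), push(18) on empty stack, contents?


push(10) -> [10]
push(25) -> [10, 25]
push(21) -> [10, 25, 21]
push(29) -> [10, 25, 21, 29]
pop() returns 29 -> [10, 25, 21]
push(8) -> [10, 25, 21, 8]
push(30) -> [10, 25, 21, 8, 30]
push(18) -> [10, 25, 21, 8, 30, 18]
Final stack (bottom to top): [10, 25, 21, 8, 30, 18]


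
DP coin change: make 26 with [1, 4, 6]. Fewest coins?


dp[0]=0; dp[i]=1+min(dp[i-c] for c in coins)
...dp[21]=5, dp[22]=4, dp[23]=5, dp[24]=4, dp[25]=5, dp[26]=5
Minimum coins for 26 = 5


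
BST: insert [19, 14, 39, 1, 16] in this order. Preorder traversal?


Root = 19; build tree by BST insertion.
Preorder traversal: [19, 14, 1, 16, 39]


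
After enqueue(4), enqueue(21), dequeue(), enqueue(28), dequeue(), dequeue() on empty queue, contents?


enqueue(4) -> [4]
enqueue(21) -> [4, 21]
dequeue() returns 4 -> [21]
enqueue(28) -> [21, 28]
dequeue() returns 21 -> [28]
dequeue() returns 28 -> []
Final queue (front to back): []


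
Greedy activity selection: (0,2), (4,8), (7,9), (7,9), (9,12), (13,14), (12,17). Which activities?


Greedy: pick earliest-ending, then skip overlaps.
Selected (4 activities): [(0, 2), (4, 8), (9, 12), (13, 14)]


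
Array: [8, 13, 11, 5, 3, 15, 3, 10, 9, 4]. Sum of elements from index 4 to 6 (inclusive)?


Prefix sums: [0, 8, 21, 32, 37, 40, 55, 58, 68, 77, 81]
Sum[4..6] = prefix[7] - prefix[4] = 58 - 37 = 21


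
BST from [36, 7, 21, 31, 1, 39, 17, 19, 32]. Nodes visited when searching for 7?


BST root = 36
Search for 7: compare at each node
Path: [36, 7]


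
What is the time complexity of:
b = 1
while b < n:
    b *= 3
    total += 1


Per nesting level: O(log n) = O(log n)
Complexity: O(log n)


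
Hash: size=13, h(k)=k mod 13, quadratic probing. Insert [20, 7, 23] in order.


Insertions: 20->slot 7; 7->slot 8; 23->slot 10
Table: [None, None, None, None, None, None, None, 20, 7, None, 23, None, None]


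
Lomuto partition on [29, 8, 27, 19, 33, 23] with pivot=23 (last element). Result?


Elements <= 23 go left of pivot.
Result: [8, 19, 23, 29, 33, 27], pivot at index 2


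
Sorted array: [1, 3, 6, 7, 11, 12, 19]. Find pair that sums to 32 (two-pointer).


Two pointers: lo=0, hi=6
No pair sums to 32


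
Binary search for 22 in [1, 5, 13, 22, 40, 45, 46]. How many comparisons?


Search for 22:
[0,6] mid=3 arr[3]=22
Total: 1 comparisons


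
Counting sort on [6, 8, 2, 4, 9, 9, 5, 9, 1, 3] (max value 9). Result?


Count array: [0, 1, 1, 1, 1, 1, 1, 0, 1, 3]
Reconstruct: [1, 2, 3, 4, 5, 6, 8, 9, 9, 9]


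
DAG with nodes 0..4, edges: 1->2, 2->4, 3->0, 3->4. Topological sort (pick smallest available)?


Kahn's algorithm, process smallest node first
Order: [1, 2, 3, 0, 4]


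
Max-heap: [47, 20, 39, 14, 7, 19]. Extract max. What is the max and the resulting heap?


Max = 47
Replace root with last, heapify down
Resulting heap: [39, 20, 19, 14, 7]


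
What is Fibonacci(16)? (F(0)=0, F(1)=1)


F(n)=F(n-1)+F(n-2)
...F(14)=377, F(15)=610, F(16)=987


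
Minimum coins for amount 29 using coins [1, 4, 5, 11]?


dp[0]=0; dp[i]=1+min(dp[i-c] for c in coins)
...dp[24]=4, dp[25]=4, dp[26]=3, dp[27]=3, dp[28]=4, dp[29]=5
Minimum coins for 29 = 5


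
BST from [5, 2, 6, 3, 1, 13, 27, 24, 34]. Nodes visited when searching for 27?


BST root = 5
Search for 27: compare at each node
Path: [5, 6, 13, 27]


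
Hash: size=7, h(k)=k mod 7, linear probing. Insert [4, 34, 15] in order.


Insertions: 4->slot 4; 34->slot 6; 15->slot 1
Table: [None, 15, None, None, 4, None, 34]


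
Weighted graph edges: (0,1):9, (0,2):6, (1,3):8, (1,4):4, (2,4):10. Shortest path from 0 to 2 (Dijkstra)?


Dijkstra from 0:
Distances: {0: 0, 1: 9, 2: 6, 3: 17, 4: 13}
Shortest distance to 2 = 6, path = [0, 2]


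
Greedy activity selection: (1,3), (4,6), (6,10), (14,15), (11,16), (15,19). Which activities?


Greedy: pick earliest-ending, then skip overlaps.
Selected (5 activities): [(1, 3), (4, 6), (6, 10), (14, 15), (15, 19)]


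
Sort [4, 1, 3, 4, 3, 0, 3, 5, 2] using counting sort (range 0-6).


Count array: [1, 1, 1, 3, 2, 1, 0]
Reconstruct: [0, 1, 2, 3, 3, 3, 4, 4, 5]


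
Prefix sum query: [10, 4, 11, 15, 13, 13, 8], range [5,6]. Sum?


Prefix sums: [0, 10, 14, 25, 40, 53, 66, 74]
Sum[5..6] = prefix[7] - prefix[5] = 74 - 53 = 21


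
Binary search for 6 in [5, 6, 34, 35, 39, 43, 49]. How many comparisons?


Search for 6:
[0,6] mid=3 arr[3]=35
[0,2] mid=1 arr[1]=6
Total: 2 comparisons


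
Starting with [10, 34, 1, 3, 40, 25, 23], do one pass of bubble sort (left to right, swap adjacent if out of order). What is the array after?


After one pass: [10, 1, 3, 34, 25, 23, 40]


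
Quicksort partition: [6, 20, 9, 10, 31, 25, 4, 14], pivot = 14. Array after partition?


Elements <= 14 go left of pivot.
Result: [6, 9, 10, 4, 14, 25, 20, 31], pivot at index 4


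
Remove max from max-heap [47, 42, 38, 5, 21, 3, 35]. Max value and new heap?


Max = 47
Replace root with last, heapify down
Resulting heap: [42, 35, 38, 5, 21, 3]


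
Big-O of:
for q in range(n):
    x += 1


Per nesting level: O(n) = O(n)
Complexity: O(n)


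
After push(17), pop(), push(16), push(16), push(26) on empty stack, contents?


push(17) -> [17]
pop() returns 17 -> []
push(16) -> [16]
push(16) -> [16, 16]
push(26) -> [16, 16, 26]
Final stack (bottom to top): [16, 16, 26]


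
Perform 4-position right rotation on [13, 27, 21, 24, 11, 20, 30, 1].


Right rotate by 4: [11, 20, 30, 1, 13, 27, 21, 24]


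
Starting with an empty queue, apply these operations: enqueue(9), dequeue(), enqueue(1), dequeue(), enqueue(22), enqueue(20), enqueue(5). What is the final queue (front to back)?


enqueue(9) -> [9]
dequeue() returns 9 -> []
enqueue(1) -> [1]
dequeue() returns 1 -> []
enqueue(22) -> [22]
enqueue(20) -> [22, 20]
enqueue(5) -> [22, 20, 5]
Final queue (front to back): [22, 20, 5]


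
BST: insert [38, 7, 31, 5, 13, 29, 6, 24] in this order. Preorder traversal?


Root = 38; build tree by BST insertion.
Preorder traversal: [38, 7, 5, 6, 31, 13, 29, 24]


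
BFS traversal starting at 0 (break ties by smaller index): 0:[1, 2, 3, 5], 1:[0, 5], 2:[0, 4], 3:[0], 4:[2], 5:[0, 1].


BFS queue: start with [0]
Visit order: [0, 1, 2, 3, 5, 4]


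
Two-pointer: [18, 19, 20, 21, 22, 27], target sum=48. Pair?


Two pointers: lo=0, hi=5
Found pair: (21, 27) summing to 48


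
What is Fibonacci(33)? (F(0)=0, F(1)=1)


F(n)=F(n-1)+F(n-2)
...F(31)=1346269, F(32)=2178309, F(33)=3524578


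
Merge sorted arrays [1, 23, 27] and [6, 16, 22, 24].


Compare heads, take smaller each step.
Merged: [1, 6, 16, 22, 23, 24, 27]


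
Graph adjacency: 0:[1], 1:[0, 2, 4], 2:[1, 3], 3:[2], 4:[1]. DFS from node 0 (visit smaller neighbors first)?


DFS stack-based: start with [0]
Visit order: [0, 1, 2, 3, 4]


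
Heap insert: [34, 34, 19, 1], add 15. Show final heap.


Append 15: [34, 34, 19, 1, 15]
Bubble up: no swaps needed
Result: [34, 34, 19, 1, 15]


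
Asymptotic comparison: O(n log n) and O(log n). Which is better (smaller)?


logarithmic grows slower than linearithmic
O(log n) is asymptotically smaller; O(n log n) grows faster


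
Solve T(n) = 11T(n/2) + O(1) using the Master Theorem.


a=11, b=2, c=0. log_2(11)=3.459 > c=0. Case 1: O(n^log_b(a)) = O(n^3.459)
Complexity: O(n^3.459)
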